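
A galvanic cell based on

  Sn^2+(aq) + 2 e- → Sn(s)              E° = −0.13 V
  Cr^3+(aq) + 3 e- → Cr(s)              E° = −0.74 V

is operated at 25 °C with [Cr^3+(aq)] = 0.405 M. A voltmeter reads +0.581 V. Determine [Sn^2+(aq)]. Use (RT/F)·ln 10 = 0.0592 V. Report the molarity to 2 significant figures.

0.057 M

Sn²⁺/Sn is the cathode (higher E°); E°cell = −0.13 − (−0.74) = +0.61 V with n = 6.
From the Nernst equation, log Q = n(E° − E)/0.0592 = 6·(+0.61 − (+0.581))/0.0592 = 2.939.
Balancing electrons gives 3 Sn^2+(aq) + 2 Cr(s) → 3 Sn(s) + 2 Cr^3+(aq); thus Q = [Cr^3+(aq)]^2 / [Sn^2+(aq)]^3.
Isolating [Sn^2+(aq)] in Q = 10^{2.939} yields log [Sn^2+(aq)] = −1.241, i.e. 0.057 M.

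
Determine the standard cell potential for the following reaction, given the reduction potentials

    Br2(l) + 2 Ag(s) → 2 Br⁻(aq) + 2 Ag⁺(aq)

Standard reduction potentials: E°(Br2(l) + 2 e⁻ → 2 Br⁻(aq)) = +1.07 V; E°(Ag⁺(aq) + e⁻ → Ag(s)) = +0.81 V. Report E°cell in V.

+0.26 V

Br2(l) gains electrons, so the Br₂/Br⁻ couple is the cathode; the Ag⁺/Ag couple is the anode.
E°cell = E°(cathode) − E°(anode) = +1.07 − (+0.81) = +0.26 V.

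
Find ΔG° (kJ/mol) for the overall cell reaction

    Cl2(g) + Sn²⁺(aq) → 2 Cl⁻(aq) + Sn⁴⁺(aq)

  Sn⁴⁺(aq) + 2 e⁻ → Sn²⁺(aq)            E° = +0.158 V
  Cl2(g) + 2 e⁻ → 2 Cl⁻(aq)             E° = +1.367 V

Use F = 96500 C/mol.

−233 kJ/mol

In the reaction as written Cl2(g) is reduced, so the Cl₂/Cl⁻ couple is the cathode and Sn⁴⁺/Sn²⁺ is the anode.
E°cell = +1.367 − (+0.158) = +1.209 V; balancing electrons gives n = 2.
ΔG° = −nFE°cell = −(2)(96500)(+1.209) J/mol = −233 kJ/mol.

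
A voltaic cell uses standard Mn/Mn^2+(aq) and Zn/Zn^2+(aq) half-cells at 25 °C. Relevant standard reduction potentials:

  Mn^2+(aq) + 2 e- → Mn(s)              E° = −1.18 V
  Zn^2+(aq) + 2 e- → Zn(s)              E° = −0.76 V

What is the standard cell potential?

+0.42 V

The Zn²⁺/Zn couple has the higher E°, so Zn ion is reduced (cathode) and Mn is oxidized (anode).
E°cell = E°(cathode) − E°(anode) = −0.76 − (−1.18) = +0.42 V.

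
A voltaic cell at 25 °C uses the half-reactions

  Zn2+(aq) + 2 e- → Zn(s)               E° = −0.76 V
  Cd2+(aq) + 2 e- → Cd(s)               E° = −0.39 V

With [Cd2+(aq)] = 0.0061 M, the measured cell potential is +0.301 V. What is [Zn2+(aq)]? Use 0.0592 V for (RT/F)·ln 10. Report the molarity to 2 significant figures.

With Cd²⁺/Cd at the cathode and Zn²⁺/Zn at the anode, E°cell = −0.39 − (−0.76) = +0.37 V (n = 2).
Since E = E° − (0.0592/n)·log Q, log Q = n(E° − E)/0.0592 = 2.331.
The balanced reaction is Cd2+(aq) + Zn(s) → Cd(s) + Zn2+(aq), so Q = [Zn2+(aq)] / [Cd2+(aq)].
Isolating [Zn2+(aq)] in Q = 10^{2.331} yields log [Zn2+(aq)] = 0.116, i.e. 1.3 M.

1.3 M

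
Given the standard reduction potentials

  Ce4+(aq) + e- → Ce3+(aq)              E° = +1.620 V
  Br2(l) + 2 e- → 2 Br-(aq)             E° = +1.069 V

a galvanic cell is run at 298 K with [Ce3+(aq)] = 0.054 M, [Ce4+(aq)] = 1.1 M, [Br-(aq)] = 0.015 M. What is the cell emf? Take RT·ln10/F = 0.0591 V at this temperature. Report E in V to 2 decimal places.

The Ce⁴⁺/Ce³⁺ couple has the more positive E°, so it is the cathode; Br₂/Br⁻ is the anode.
The standard potential is +1.620 − (+1.069) = +0.551 V and the balanced reaction transfers n = 2 electrons.
For the overall reaction 2 Ce4+(aq) + 2 Br-(aq) → 2 Ce3+(aq) + Br2(l), Q = [Ce3+(aq)]^2 / ([Ce4+(aq)]^2·[Br-(aq)]^2) = 10.7, giving log Q = 1.030.
E = E° − (0.0591/n)·log Q = +0.551 − (0.0591/2)(1.030) = +0.52 V.

+0.52 V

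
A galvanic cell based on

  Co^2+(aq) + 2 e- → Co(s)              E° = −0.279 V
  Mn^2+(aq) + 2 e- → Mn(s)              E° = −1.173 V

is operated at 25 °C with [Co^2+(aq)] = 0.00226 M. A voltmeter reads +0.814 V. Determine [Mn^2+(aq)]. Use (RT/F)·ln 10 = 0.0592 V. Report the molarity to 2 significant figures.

1.1 M

The Co²⁺/Co couple has the larger reduction potential, so it is the cathode: E°cell = −0.279 − (−1.173) = +0.894 V and n = 2.
Since E = E° − (0.0592/n)·log Q, log Q = n(E° − E)/0.0592 = 2.703.
For Co^2+(aq) + Mn(s) → Co(s) + Mn^2+(aq), the reaction quotient is Q = [Mn^2+(aq)] / [Co^2+(aq)].
Isolating [Mn^2+(aq)] in Q = 10^{2.703} yields log [Mn^2+(aq)] = 0.057, i.e. 1.1 M.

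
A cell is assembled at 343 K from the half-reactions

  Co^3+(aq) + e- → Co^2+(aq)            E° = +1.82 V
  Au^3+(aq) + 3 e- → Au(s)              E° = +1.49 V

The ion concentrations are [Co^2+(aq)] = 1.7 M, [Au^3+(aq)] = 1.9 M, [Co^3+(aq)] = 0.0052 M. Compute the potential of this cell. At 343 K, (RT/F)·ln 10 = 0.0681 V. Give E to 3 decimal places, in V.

+0.152 V

The Co³⁺/Co²⁺ couple has the more positive E°, so it is the cathode; Au³⁺/Au is the anode.
E°cell = E°cat − E°an = +1.82 − (+1.49) = +0.33 V; n = 3.
For the overall reaction 3 Co^3+(aq) + Au(s) → 3 Co^2+(aq) + Au^3+(aq), Q = ([Co^2+(aq)]^3·[Au^3+(aq)]) / [Co^3+(aq)]^3 = 6.64×10^7, giving log Q = 7.822.
E = E° − (0.0681/n)·log Q = +0.33 − (0.0681/3)(7.822) = +0.152 V.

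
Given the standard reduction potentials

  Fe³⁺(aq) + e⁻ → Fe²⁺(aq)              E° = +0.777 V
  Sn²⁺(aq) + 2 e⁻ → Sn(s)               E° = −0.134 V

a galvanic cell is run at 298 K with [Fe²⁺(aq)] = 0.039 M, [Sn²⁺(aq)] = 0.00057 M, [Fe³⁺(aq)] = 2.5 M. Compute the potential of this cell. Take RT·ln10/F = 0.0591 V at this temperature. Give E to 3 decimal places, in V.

+1.114 V

Since E°(Fe³⁺/Fe²⁺) > E°(Sn²⁺/Sn), Fe³⁺/Fe²⁺ serves as the cathode.
E°cell = +0.777 − (−0.134) = +0.911 V, with n = 2 electrons transferred.
For the overall reaction 2 Fe³⁺(aq) + Sn(s) → 2 Fe²⁺(aq) + Sn²⁺(aq), Q = ([Fe²⁺(aq)]^2·[Sn²⁺(aq)]) / [Fe³⁺(aq)]^2 = 1.39×10^−7, giving log Q = −6.858.
Applying E = E° − (RT ln10/nF)·log Q gives +0.911 − (0.0591/2)(−6.858) = +1.114 V.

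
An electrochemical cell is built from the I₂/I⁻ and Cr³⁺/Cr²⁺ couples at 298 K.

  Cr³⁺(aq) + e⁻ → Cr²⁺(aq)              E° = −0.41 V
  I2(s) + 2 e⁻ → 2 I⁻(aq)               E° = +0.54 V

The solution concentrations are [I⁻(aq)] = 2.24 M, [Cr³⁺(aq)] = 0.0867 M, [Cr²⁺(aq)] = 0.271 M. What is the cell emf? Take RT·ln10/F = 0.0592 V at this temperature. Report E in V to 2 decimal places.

+0.96 V

Since E°(I₂/I⁻) > E°(Cr³⁺/Cr²⁺), I₂/I⁻ serves as the cathode.
The standard potential is +0.54 − (−0.41) = +0.95 V and the balanced reaction transfers n = 2 electrons.
For the overall reaction I2(s) + 2 Cr²⁺(aq) → 2 I⁻(aq) + 2 Cr³⁺(aq), Q = ([I⁻(aq)]^2·[Cr³⁺(aq)]^2) / [Cr²⁺(aq)]^2 = 0.514, giving log Q = −0.289.
Applying E = E° − (RT ln10/nF)·log Q gives +0.95 − (0.0592/2)(−0.289) = +0.96 V.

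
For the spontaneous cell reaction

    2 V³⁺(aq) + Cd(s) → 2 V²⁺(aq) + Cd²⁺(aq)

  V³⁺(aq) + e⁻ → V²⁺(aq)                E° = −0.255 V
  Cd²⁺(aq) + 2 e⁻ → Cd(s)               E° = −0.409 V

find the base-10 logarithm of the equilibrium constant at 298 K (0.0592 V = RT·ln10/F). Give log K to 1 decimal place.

The V³⁺/V²⁺ couple is reduced (cathode); E°cell = −0.255 − (−0.409) = +0.154 V with n = 2.
At equilibrium E = 0, so log K = nE°cell / 0.0592 = (2)(+0.154) / 0.0592 = 5.2.

log K = 5.2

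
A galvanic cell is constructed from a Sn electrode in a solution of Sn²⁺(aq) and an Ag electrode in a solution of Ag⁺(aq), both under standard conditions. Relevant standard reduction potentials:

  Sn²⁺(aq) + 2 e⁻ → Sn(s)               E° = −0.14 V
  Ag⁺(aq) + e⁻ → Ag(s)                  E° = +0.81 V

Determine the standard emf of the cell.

The Ag⁺/Ag couple has the higher E°, so Ag ion is reduced (cathode) and Sn is oxidized (anode).
E°cell = E°(cathode) − E°(anode) = +0.81 − (−0.14) = +0.95 V.

+0.95 V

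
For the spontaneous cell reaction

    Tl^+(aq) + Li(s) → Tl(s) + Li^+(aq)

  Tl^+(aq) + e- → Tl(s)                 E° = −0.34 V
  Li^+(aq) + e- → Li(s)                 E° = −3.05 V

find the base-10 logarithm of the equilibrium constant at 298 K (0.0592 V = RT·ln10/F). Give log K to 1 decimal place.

The Tl⁺/Tl couple is reduced (cathode); E°cell = −0.34 − (−3.05) = +2.71 V with n = 1.
At equilibrium E = 0, so log K = nE°cell / 0.0592 = (1)(+2.71) / 0.0592 = 45.8.

log K = 45.8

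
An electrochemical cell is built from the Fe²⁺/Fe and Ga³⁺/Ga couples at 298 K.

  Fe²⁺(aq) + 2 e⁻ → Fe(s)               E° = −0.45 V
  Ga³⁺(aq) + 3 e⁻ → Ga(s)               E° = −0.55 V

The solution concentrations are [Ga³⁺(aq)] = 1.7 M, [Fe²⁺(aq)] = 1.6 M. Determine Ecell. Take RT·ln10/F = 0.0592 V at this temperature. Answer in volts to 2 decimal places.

+0.10 V

Since E°(Fe²⁺/Fe) > E°(Ga³⁺/Ga), Fe²⁺/Fe serves as the cathode.
The standard potential is −0.45 − (−0.55) = +0.10 V and the balanced reaction transfers n = 6 electrons.
For the overall reaction 3 Fe²⁺(aq) + 2 Ga(s) → 3 Fe(s) + 2 Ga³⁺(aq), Q = [Ga³⁺(aq)]^2 / [Fe²⁺(aq)]^3 = 0.706, giving log Q = −0.151.
By the Nernst equation, E = +0.10 − (0.0592/6)·(−0.151) = +0.10 V.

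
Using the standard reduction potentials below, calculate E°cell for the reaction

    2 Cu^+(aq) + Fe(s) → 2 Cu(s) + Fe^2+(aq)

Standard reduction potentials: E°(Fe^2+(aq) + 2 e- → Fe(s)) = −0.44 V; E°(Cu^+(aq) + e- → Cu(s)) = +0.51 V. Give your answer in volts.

+0.95 V

Cu^+(aq) gains electrons, so the Cu⁺/Cu couple is the cathode; the Fe²⁺/Fe couple is the anode.
E°cell = E°(cathode) − E°(anode) = +0.51 − (−0.44) = +0.95 V.
The positive value indicates the reaction is spontaneous as written.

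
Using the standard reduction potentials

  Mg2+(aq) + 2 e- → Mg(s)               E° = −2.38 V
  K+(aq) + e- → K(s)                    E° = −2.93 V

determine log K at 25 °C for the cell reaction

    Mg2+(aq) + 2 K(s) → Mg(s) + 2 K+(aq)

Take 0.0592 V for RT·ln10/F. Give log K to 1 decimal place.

log K = 18.6

The Mg²⁺/Mg couple is reduced (cathode); E°cell = −2.38 − (−2.93) = +0.55 V with n = 2.
At equilibrium E = 0, so log K = nE°cell / 0.0592 = (2)(+0.55) / 0.0592 = 18.6.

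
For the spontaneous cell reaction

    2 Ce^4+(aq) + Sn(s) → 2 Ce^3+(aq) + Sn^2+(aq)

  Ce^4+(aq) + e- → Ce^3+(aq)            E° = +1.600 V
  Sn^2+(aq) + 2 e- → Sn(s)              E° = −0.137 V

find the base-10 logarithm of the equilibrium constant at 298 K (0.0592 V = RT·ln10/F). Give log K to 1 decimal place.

The Ce⁴⁺/Ce³⁺ couple is reduced (cathode); E°cell = +1.600 − (−0.137) = +1.737 V with n = 2.
At equilibrium E = 0, so log K = nE°cell / 0.0592 = (2)(+1.737) / 0.0592 = 58.7.

log K = 58.7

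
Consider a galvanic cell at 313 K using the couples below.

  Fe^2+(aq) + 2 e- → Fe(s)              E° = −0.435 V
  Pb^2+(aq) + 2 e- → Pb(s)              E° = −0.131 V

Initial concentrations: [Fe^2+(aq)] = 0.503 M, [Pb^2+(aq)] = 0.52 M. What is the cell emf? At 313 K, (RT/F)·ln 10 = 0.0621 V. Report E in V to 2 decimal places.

+0.30 V

Since E°(Pb²⁺/Pb) > E°(Fe²⁺/Fe), Pb²⁺/Pb serves as the cathode.
The standard potential is −0.131 − (−0.435) = +0.304 V and the balanced reaction transfers n = 2 electrons.
For the overall reaction Pb^2+(aq) + Fe(s) → Pb(s) + Fe^2+(aq), Q = [Fe^2+(aq)] / [Pb^2+(aq)] = 0.967, giving log Q = −0.014.
By the Nernst equation, E = +0.304 − (0.0621/2)·(−0.014) = +0.30 V.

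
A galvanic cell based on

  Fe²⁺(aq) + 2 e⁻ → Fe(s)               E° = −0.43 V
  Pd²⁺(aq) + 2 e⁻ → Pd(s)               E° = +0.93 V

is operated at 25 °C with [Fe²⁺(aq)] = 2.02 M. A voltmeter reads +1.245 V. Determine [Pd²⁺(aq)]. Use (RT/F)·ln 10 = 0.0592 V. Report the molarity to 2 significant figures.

Pd²⁺/Pd is the cathode (higher E°); E°cell = +0.93 − (−0.43) = +1.36 V with n = 2.
Since E = E° − (0.0592/n)·log Q, log Q = n(E° − E)/0.0592 = 3.885.
For Pd²⁺(aq) + Fe(s) → Pd(s) + Fe²⁺(aq), the reaction quotient is Q = [Fe²⁺(aq)] / [Pd²⁺(aq)].
Substituting the known concentrations and solving, log [Pd²⁺(aq)] = −3.580 and [Pd²⁺(aq)] = 0.00026 M.

0.00026 M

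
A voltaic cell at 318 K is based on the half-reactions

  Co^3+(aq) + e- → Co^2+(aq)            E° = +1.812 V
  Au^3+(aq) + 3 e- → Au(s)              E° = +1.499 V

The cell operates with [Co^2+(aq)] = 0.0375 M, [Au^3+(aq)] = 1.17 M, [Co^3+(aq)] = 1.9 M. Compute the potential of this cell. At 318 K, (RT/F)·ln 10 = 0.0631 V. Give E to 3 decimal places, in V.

The Co³⁺/Co²⁺ couple has the more positive E°, so it is the cathode; Au³⁺/Au is the anode.
The standard potential is +1.812 − (+1.499) = +0.313 V and the balanced reaction transfers n = 3 electrons.
The balanced reaction is 3 Co^3+(aq) + Au(s) → 3 Co^2+(aq) + Au^3+(aq), so Q = ([Co^2+(aq)]^3·[Au^3+(aq)]) / [Co^3+(aq)]^3 = 9×10^−6 and log Q = −5.046.
By the Nernst equation, E = +0.313 − (0.0631/3)·(−5.046) = +0.419 V.

+0.419 V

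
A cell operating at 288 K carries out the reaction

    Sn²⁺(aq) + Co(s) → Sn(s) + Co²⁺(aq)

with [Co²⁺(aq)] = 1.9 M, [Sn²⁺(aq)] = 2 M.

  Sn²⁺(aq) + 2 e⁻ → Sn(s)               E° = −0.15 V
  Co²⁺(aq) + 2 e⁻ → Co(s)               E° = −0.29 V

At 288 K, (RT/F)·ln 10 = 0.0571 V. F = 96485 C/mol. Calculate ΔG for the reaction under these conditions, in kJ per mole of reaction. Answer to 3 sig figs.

−27.1 kJ/mol

With Sn²⁺/Sn reduced at the cathode, E°cell = −0.15 − (−0.29) = +0.14 V and n = 2.
Here Q = [Co²⁺(aq)] / [Sn²⁺(aq)] = 0.95 (log Q = −0.022), giving E = +0.14 − (0.0571/2)·(−0.022) = +0.1406 V.
Then ΔG = −nFE = −2 × 96485 × +0.1406 J/mol = −27.1 kJ/mol.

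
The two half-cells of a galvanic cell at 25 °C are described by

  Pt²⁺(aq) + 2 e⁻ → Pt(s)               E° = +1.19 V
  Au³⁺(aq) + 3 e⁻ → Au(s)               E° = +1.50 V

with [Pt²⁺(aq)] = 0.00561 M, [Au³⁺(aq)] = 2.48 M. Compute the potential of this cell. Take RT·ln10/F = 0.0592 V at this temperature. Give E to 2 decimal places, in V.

Since E°(Au³⁺/Au) > E°(Pt²⁺/Pt), Au³⁺/Au serves as the cathode.
E°cell = +1.50 − (+1.19) = +0.31 V, with n = 6 electrons transferred.
Balancing gives 2 Au³⁺(aq) + 3 Pt(s) → 2 Au(s) + 3 Pt²⁺(aq); hence Q = [Pt²⁺(aq)]^3 / [Au³⁺(aq)]^2 = 2.87×10^−8 (log Q = −7.542).
By the Nernst equation, E = +0.31 − (0.0592/6)·(−7.542) = +0.38 V.

+0.38 V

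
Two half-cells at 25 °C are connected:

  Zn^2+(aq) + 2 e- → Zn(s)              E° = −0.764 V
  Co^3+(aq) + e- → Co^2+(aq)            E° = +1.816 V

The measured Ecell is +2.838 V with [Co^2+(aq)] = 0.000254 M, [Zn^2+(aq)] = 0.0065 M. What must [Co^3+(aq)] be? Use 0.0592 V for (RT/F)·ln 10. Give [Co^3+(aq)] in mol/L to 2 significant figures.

0.47 M

Co³⁺/Co²⁺ is the cathode (higher E°); E°cell = +1.816 − (−0.764) = +2.580 V with n = 2.
Rearranging E = E° − (0.0592/n)·log Q gives log Q = 2(+2.580 − (+2.838))/0.0592 = −8.716.
For 2 Co^3+(aq) + Zn(s) → 2 Co^2+(aq) + Zn^2+(aq), the reaction quotient is Q = ([Co^2+(aq)]^2·[Zn^2+(aq)]) / [Co^3+(aq)]^2.
Substituting the known concentrations and solving, log [Co^3+(aq)] = −0.331 and [Co^3+(aq)] = 0.47 M.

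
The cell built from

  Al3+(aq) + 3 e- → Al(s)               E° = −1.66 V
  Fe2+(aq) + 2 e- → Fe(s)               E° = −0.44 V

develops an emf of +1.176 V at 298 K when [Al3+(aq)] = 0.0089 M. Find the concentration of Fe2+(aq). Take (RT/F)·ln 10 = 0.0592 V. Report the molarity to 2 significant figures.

Fe²⁺/Fe is the cathode (higher E°); E°cell = −0.44 − (−1.66) = +1.22 V with n = 6.
From the Nernst equation, log Q = n(E° − E)/0.0592 = 6·(+1.22 − (+1.176))/0.0592 = 4.459.
Balancing electrons gives 3 Fe2+(aq) + 2 Al(s) → 3 Fe(s) + 2 Al3+(aq); thus Q = [Al3+(aq)]^2 / [Fe2+(aq)]^3.
Substituting the known concentrations and solving, log [Fe2+(aq)] = −2.853 and [Fe2+(aq)] = 0.0014 M.

0.0014 M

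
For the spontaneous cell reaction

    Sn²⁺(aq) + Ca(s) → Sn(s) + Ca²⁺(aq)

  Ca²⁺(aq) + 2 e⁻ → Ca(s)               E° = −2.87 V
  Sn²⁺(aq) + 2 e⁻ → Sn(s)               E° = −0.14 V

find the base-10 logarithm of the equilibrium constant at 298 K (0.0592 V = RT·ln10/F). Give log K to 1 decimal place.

log K = 92.2

The Sn²⁺/Sn couple is reduced (cathode); E°cell = −0.14 − (−2.87) = +2.73 V with n = 2.
At equilibrium E = 0, so log K = nE°cell / 0.0592 = (2)(+2.73) / 0.0592 = 92.2.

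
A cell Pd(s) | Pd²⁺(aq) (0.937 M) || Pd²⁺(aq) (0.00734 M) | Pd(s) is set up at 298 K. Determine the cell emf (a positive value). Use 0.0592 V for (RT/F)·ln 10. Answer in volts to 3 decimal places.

0.062 V

For a concentration cell E°cell = 0, since both electrodes use the same couple.
The compartment with the higher Pd²⁺(aq) concentration (0.937 M) acts as the cathode; ions are reduced there and produced at the dilute (0.00734 M) anode.
With n = 2, Ecell = −(0.0592/2)·log([dilute]/[conc]) = −(0.0592/2)·log(0.00734/0.937) = +0.062 V.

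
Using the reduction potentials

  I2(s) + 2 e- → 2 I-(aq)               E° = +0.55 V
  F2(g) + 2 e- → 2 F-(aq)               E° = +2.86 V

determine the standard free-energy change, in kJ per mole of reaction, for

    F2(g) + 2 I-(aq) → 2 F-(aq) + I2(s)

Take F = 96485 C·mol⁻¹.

−446 kJ/mol

In the reaction as written F2(g) is reduced, so the F₂/F⁻ couple is the cathode and I₂/I⁻ is the anode.
E°cell = +2.86 − (+0.55) = +2.31 V; balancing electrons gives n = 2.
ΔG° = −nFE°cell = −(2)(96485)(+2.31) J/mol = −446 kJ/mol.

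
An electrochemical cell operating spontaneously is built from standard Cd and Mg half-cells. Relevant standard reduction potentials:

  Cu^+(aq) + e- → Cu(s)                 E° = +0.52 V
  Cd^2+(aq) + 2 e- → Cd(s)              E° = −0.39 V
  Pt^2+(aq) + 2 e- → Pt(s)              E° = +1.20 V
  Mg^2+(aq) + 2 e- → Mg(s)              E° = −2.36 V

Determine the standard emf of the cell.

The Cd²⁺/Cd couple has the higher E°, so Cd ion is reduced (cathode) and Mg is oxidized (anode).
E°cell = E°(cathode) − E°(anode) = −0.39 − (−2.36) = +1.97 V.

+1.97 V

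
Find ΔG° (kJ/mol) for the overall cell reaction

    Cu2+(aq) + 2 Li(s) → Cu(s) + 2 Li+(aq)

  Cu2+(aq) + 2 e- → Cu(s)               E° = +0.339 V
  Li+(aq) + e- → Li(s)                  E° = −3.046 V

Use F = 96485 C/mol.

−653 kJ/mol

In the reaction as written Cu2+(aq) is reduced, so the Cu²⁺/Cu couple is the cathode and Li⁺/Li is the anode.
E°cell = +0.339 − (−3.046) = +3.385 V; balancing electrons gives n = 2.
ΔG° = −nFE°cell = −(2)(96485)(+3.385) J/mol = −653 kJ/mol.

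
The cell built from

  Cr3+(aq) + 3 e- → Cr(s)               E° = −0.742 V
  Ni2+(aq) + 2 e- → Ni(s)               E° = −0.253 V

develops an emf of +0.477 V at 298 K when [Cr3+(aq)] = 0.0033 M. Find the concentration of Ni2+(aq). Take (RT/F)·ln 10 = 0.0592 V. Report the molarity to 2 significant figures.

With Ni²⁺/Ni at the cathode and Cr³⁺/Cr at the anode, E°cell = −0.253 − (−0.742) = +0.489 V (n = 6).
From the Nernst equation, log Q = n(E° − E)/0.0592 = 6·(+0.489 − (+0.477))/0.0592 = 1.216.
For 3 Ni2+(aq) + 2 Cr(s) → 3 Ni(s) + 2 Cr3+(aq), the reaction quotient is Q = [Cr3+(aq)]^2 / [Ni2+(aq)]^3.
Isolating [Ni2+(aq)] in Q = 10^{1.216} yields log [Ni2+(aq)] = −2.060, i.e. 0.0087 M.

0.0087 M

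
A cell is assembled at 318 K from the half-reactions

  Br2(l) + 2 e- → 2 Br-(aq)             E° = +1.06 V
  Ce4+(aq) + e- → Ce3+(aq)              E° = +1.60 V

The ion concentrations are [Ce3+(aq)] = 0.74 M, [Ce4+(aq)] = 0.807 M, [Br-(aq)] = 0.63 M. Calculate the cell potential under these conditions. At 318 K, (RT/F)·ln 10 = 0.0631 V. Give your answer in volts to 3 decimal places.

+0.530 V

Since E°(Ce⁴⁺/Ce³⁺) > E°(Br₂/Br⁻), Ce⁴⁺/Ce³⁺ serves as the cathode.
E°cell = E°cat − E°an = +1.60 − (+1.06) = +0.54 V; n = 2.
For the overall reaction 2 Ce4+(aq) + 2 Br-(aq) → 2 Ce3+(aq) + Br2(l), Q = [Ce3+(aq)]^2 / ([Ce4+(aq)]^2·[Br-(aq)]^2) = 2.12, giving log Q = 0.326.
By the Nernst equation, E = +0.54 − (0.0631/2)·(0.326) = +0.530 V.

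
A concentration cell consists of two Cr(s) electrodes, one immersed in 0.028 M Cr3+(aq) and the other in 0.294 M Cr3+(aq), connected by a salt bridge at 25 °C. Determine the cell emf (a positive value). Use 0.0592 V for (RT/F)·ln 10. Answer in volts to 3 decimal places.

0.020 V

For a concentration cell E°cell = 0, since both electrodes use the same couple.
The compartment with the higher Cr3+(aq) concentration (0.294 M) acts as the cathode; ions are reduced there and produced at the dilute (0.028 M) anode.
With n = 3, Ecell = −(0.0592/3)·log([dilute]/[conc]) = −(0.0592/3)·log(0.028/0.294) = +0.020 V.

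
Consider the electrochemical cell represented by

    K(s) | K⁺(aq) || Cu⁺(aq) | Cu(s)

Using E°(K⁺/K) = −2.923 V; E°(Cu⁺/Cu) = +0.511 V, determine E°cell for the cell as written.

By convention the left-hand electrode in cell notation is the anode (oxidation) and the right-hand electrode is the cathode (reduction).
E°cell = E°(right) − E°(left) = +0.511 − (−2.923) = +3.434 V.

+3.434 V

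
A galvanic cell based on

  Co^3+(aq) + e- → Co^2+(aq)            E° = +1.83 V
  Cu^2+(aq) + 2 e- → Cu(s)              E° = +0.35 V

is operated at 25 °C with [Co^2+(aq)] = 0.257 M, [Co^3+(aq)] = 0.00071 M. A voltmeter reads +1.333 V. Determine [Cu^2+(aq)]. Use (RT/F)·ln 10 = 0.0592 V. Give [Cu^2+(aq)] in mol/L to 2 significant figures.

0.71 M

With Co³⁺/Co²⁺ at the cathode and Cu²⁺/Cu at the anode, E°cell = +1.83 − (+0.35) = +1.48 V (n = 2).
From the Nernst equation, log Q = n(E° − E)/0.0592 = 2·(+1.48 − (+1.333))/0.0592 = 4.966.
Balancing electrons gives 2 Co^3+(aq) + Cu(s) → 2 Co^2+(aq) + Cu^2+(aq); thus Q = ([Co^2+(aq)]^2·[Cu^2+(aq)]) / [Co^3+(aq)]^2.
Solving for the unknown gives log [Cu^2+(aq)] = −0.151, so [Cu^2+(aq)] ≈ 0.71 M.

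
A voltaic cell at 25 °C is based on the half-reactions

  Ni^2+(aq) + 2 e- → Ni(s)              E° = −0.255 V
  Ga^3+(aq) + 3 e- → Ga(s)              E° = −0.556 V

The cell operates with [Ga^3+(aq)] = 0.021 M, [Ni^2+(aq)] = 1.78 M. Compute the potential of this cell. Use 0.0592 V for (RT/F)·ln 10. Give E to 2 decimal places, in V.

Since E°(Ni²⁺/Ni) > E°(Ga³⁺/Ga), Ni²⁺/Ni serves as the cathode.
E°cell = −0.255 − (−0.556) = +0.301 V, with n = 6 electrons transferred.
Balancing gives 3 Ni^2+(aq) + 2 Ga(s) → 3 Ni(s) + 2 Ga^3+(aq); hence Q = [Ga^3+(aq)]^2 / [Ni^2+(aq)]^3 = 7.82×10^−5 (log Q = −4.107).
Applying E = E° − (RT ln10/nF)·log Q gives +0.301 − (0.0592/6)(−4.107) = +0.34 V.

+0.34 V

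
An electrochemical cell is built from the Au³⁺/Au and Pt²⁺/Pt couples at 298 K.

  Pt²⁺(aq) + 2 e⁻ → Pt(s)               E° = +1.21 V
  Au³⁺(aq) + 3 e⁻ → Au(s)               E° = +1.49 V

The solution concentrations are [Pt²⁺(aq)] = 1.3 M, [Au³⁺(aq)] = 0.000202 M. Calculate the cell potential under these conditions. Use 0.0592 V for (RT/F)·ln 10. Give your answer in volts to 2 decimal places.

Since E°(Au³⁺/Au) > E°(Pt²⁺/Pt), Au³⁺/Au serves as the cathode.
The standard potential is +1.49 − (+1.21) = +0.28 V and the balanced reaction transfers n = 6 electrons.
The balanced reaction is 2 Au³⁺(aq) + 3 Pt(s) → 2 Au(s) + 3 Pt²⁺(aq), so Q = [Pt²⁺(aq)]^3 / [Au³⁺(aq)]^2 = 5.38×10^7 and log Q = 7.731.
By the Nernst equation, E = +0.28 − (0.0592/6)·(7.731) = +0.20 V.

+0.20 V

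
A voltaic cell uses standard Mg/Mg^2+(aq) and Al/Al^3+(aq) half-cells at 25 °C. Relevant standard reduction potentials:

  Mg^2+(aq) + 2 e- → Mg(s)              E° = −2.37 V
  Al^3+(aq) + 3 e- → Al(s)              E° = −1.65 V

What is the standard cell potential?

The Al³⁺/Al couple has the higher E°, so Al ion is reduced (cathode) and Mg is oxidized (anode).
E°cell = E°(cathode) − E°(anode) = −1.65 − (−2.37) = +0.72 V.

+0.72 V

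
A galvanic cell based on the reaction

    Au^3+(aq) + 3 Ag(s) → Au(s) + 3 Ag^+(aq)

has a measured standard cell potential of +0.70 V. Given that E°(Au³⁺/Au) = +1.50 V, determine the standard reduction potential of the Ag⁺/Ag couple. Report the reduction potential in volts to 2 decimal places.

In the reaction as written the Au³⁺/Au couple is reduced (cathode) and Ag⁺/Ag is oxidized (anode), so E°cell = E°(Au³⁺/Au) − E°(Ag⁺/Ag).
E°(Ag⁺/Ag) = E°(cathode) − E°cell = +1.50 − (+0.70) = +0.80 V.

+0.80 V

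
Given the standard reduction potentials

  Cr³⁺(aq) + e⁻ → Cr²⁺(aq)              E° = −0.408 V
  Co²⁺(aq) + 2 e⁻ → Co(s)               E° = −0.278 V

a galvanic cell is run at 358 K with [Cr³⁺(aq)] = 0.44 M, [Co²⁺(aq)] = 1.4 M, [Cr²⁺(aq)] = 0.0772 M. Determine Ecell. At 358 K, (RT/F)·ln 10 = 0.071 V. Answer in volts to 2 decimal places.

The Co²⁺/Co couple has the more positive E°, so it is the cathode; Cr³⁺/Cr²⁺ is the anode.
E°cell = −0.278 − (−0.408) = +0.130 V, with n = 2 electrons transferred.
The balanced reaction is Co²⁺(aq) + 2 Cr²⁺(aq) → Co(s) + 2 Cr³⁺(aq), so Q = [Cr³⁺(aq)]^2 / ([Co²⁺(aq)]·[Cr²⁺(aq)]^2) = 23.2 and log Q = 1.366.
E = E° − (0.071/n)·log Q = +0.130 − (0.071/2)(1.366) = +0.08 V.

+0.08 V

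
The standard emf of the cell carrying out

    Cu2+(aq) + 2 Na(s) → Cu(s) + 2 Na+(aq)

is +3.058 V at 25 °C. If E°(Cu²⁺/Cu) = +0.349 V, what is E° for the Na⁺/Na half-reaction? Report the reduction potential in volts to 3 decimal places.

−2.709 V

In the reaction as written the Cu²⁺/Cu couple is reduced (cathode) and Na⁺/Na is oxidized (anode), so E°cell = E°(Cu²⁺/Cu) − E°(Na⁺/Na).
E°(Na⁺/Na) = E°(cathode) − E°cell = +0.349 − (+3.058) = −2.709 V.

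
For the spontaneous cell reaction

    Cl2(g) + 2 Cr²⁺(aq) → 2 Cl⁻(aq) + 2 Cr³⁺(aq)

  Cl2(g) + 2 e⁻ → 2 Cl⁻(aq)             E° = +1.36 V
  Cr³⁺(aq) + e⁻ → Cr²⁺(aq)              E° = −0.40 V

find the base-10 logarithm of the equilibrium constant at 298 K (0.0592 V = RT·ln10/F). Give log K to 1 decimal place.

The Cl₂/Cl⁻ couple is reduced (cathode); E°cell = +1.36 − (−0.40) = +1.76 V with n = 2.
At equilibrium E = 0, so log K = nE°cell / 0.0592 = (2)(+1.76) / 0.0592 = 59.5.

log K = 59.5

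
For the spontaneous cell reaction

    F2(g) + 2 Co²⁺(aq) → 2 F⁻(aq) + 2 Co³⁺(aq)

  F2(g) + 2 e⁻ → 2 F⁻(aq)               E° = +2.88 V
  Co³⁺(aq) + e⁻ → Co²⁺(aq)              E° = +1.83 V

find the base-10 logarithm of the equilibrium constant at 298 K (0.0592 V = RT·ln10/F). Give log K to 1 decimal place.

log K = 35.5

The F₂/F⁻ couple is reduced (cathode); E°cell = +2.88 − (+1.83) = +1.05 V with n = 2.
At equilibrium E = 0, so log K = nE°cell / 0.0592 = (2)(+1.05) / 0.0592 = 35.5.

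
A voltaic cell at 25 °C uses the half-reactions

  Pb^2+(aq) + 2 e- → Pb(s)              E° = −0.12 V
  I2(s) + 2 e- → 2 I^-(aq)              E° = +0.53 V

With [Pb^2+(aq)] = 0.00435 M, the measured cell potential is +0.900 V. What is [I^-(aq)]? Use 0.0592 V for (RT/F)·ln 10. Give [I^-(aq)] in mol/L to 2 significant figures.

I₂/I⁻ is the cathode (higher E°); E°cell = +0.53 − (−0.12) = +0.65 V with n = 2.
From the Nernst equation, log Q = n(E° − E)/0.0592 = 2·(+0.65 − (+0.900))/0.0592 = −8.446.
For I2(s) + Pb(s) → 2 I^-(aq) + Pb^2+(aq), the reaction quotient is Q = [I^-(aq)]^2·[Pb^2+(aq)].
Substituting the known concentrations and solving, log [I^-(aq)] = −3.042 and [I^-(aq)] = 0.00091 M.

0.00091 M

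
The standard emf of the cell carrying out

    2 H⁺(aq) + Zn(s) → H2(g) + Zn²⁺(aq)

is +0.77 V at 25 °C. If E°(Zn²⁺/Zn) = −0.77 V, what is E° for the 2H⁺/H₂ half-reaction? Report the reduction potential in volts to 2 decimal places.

In the reaction as written the 2H⁺/H₂ couple is reduced (cathode) and Zn²⁺/Zn is oxidized (anode), so E°cell = E°(2H⁺/H₂) − E°(Zn²⁺/Zn).
E°(2H⁺/H₂) = E°cell + E°(anode) = +0.77 + (−0.77) = +0.00 V.

+0.00 V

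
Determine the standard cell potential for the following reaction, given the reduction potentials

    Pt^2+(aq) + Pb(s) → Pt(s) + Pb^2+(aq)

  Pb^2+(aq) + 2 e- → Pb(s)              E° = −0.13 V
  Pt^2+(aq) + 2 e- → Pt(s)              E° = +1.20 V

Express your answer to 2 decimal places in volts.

+1.33 V

Pt^2+(aq) gains electrons, so the Pt²⁺/Pt couple is the cathode; the Pb²⁺/Pb couple is the anode.
E°cell = E°(cathode) − E°(anode) = +1.20 − (−0.13) = +1.33 V.
The positive value indicates the reaction is spontaneous as written.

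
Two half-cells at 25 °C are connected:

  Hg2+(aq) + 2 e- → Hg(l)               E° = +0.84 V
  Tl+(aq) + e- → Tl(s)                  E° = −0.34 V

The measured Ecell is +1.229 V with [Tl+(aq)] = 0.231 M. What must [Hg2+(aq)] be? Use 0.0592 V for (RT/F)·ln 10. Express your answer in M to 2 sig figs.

With Hg²⁺/Hg at the cathode and Tl⁺/Tl at the anode, E°cell = +0.84 − (−0.34) = +1.18 V (n = 2).
Since E = E° − (0.0592/n)·log Q, log Q = n(E° − E)/0.0592 = −1.655.
Balancing electrons gives Hg2+(aq) + 2 Tl(s) → Hg(l) + 2 Tl+(aq); thus Q = [Tl+(aq)]^2 / [Hg2+(aq)].
Substituting the known concentrations and solving, log [Hg2+(aq)] = 0.382 and [Hg2+(aq)] = 2.4 M.

2.4 M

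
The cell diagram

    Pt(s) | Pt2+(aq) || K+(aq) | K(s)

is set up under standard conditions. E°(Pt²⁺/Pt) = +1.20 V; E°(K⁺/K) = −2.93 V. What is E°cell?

By convention the left-hand electrode in cell notation is the anode (oxidation) and the right-hand electrode is the cathode (reduction).
E°cell = E°(right) − E°(left) = −2.93 − (+1.20) = −4.13 V.
The negative sign shows that, as written, the cell would require an external voltage to drive the reaction.

−4.13 V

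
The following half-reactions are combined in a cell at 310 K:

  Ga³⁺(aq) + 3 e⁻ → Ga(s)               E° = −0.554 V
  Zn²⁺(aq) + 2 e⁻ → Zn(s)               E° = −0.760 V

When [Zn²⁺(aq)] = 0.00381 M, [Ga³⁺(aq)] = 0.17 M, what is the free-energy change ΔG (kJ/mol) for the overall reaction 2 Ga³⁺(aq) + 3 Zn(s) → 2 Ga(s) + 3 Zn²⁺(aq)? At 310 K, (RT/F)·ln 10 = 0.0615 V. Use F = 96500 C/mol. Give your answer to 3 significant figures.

−153 kJ/mol

With Ga³⁺/Ga reduced at the cathode, E°cell = −0.554 − (−0.760) = +0.206 V and n = 6.
Q = [Zn²⁺(aq)]^3 / [Ga³⁺(aq)]^2 = 1.91×10^−6, so log Q = −5.718 and E = +0.206 − (0.0615/6)(−5.718) = +0.2646 V.
Then ΔG = −nFE = −6 × 96500 × +0.2646 J/mol = −153 kJ/mol.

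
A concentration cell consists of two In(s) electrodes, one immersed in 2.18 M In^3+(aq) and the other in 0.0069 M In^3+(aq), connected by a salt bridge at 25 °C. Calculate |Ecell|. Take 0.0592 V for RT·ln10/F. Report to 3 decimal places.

For a concentration cell E°cell = 0, since both electrodes use the same couple.
The compartment with the higher In^3+(aq) concentration (2.18 M) acts as the cathode; ions are reduced there and produced at the dilute (0.0069 M) anode.
With n = 3, Ecell = −(0.0592/3)·log([dilute]/[conc]) = −(0.0592/3)·log(0.0069/2.18) = +0.049 V.

0.049 V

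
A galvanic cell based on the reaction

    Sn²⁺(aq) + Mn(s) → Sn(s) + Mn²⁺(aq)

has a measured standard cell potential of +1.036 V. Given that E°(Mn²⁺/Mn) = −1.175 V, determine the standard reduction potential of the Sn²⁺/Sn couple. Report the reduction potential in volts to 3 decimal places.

−0.139 V

In the reaction as written the Sn²⁺/Sn couple is reduced (cathode) and Mn²⁺/Mn is oxidized (anode), so E°cell = E°(Sn²⁺/Sn) − E°(Mn²⁺/Mn).
E°(Sn²⁺/Sn) = E°cell + E°(anode) = +1.036 + (−1.175) = −0.139 V.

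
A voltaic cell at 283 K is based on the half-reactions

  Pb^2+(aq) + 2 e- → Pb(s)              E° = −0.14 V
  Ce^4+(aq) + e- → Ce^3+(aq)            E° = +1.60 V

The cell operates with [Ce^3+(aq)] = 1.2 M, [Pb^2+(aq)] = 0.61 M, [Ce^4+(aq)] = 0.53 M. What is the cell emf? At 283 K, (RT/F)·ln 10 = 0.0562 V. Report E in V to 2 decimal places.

+1.73 V

The Ce⁴⁺/Ce³⁺ couple has the more positive E°, so it is the cathode; Pb²⁺/Pb is the anode.
E°cell = +1.60 − (−0.14) = +1.74 V, with n = 2 electrons transferred.
For the overall reaction 2 Ce^4+(aq) + Pb(s) → 2 Ce^3+(aq) + Pb^2+(aq), Q = ([Ce^3+(aq)]^2·[Pb^2+(aq)]) / [Ce^4+(aq)]^2 = 3.13, giving log Q = 0.495.
By the Nernst equation, E = +1.74 − (0.0562/2)·(0.495) = +1.73 V.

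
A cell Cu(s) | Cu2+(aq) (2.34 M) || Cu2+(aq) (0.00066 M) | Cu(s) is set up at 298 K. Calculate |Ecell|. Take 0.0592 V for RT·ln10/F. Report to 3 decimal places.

For a concentration cell E°cell = 0, since both electrodes use the same couple.
The compartment with the higher Cu2+(aq) concentration (2.34 M) acts as the cathode; ions are reduced there and produced at the dilute (0.00066 M) anode.
With n = 2, Ecell = −(0.0592/2)·log([dilute]/[conc]) = −(0.0592/2)·log(0.00066/2.34) = +0.105 V.

0.105 V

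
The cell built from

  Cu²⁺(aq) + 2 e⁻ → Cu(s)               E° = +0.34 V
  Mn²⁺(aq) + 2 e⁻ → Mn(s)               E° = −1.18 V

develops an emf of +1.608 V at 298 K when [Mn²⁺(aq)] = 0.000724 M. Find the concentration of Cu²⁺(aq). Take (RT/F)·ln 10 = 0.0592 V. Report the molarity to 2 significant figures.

0.68 M

The Cu²⁺/Cu couple has the larger reduction potential, so it is the cathode: E°cell = +0.34 − (−1.18) = +1.52 V and n = 2.
Rearranging E = E° − (0.0592/n)·log Q gives log Q = 2(+1.52 − (+1.608))/0.0592 = −2.973.
Balancing electrons gives Cu²⁺(aq) + Mn(s) → Cu(s) + Mn²⁺(aq); thus Q = [Mn²⁺(aq)] / [Cu²⁺(aq)].
Solving for the unknown gives log [Cu²⁺(aq)] = −0.167, so [Cu²⁺(aq)] ≈ 0.68 M.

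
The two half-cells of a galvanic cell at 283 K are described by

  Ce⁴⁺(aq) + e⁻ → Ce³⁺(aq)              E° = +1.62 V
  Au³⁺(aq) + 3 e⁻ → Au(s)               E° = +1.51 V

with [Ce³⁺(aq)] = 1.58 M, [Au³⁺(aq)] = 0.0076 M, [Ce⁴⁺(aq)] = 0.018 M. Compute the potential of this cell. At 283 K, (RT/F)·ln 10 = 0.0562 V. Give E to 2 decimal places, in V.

+0.04 V

Ce⁴⁺/Ce³⁺ is reduced (cathode, E° = +1.62 V) and Au³⁺/Au is oxidized (anode).
The standard potential is +1.62 − (+1.51) = +0.11 V and the balanced reaction transfers n = 3 electrons.
The balanced reaction is 3 Ce⁴⁺(aq) + Au(s) → 3 Ce³⁺(aq) + Au³⁺(aq), so Q = ([Ce³⁺(aq)]^3·[Au³⁺(aq)]) / [Ce⁴⁺(aq)]^3 = 5.14×10^3 and log Q = 3.711.
E = E° − (0.0562/n)·log Q = +0.11 − (0.0562/3)(3.711) = +0.04 V.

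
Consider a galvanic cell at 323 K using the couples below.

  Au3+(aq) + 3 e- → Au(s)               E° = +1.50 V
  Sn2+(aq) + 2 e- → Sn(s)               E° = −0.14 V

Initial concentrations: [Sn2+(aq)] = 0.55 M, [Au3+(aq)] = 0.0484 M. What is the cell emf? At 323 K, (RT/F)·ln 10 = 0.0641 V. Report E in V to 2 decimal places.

+1.62 V

Au³⁺/Au is reduced (cathode, E° = +1.50 V) and Sn²⁺/Sn is oxidized (anode).
The standard potential is +1.50 − (−0.14) = +1.64 V and the balanced reaction transfers n = 6 electrons.
Balancing gives 2 Au3+(aq) + 3 Sn(s) → 2 Au(s) + 3 Sn2+(aq); hence Q = [Sn2+(aq)]^3 / [Au3+(aq)]^2 = 71 (log Q = 1.851).
By the Nernst equation, E = +1.64 − (0.0641/6)·(1.851) = +1.62 V.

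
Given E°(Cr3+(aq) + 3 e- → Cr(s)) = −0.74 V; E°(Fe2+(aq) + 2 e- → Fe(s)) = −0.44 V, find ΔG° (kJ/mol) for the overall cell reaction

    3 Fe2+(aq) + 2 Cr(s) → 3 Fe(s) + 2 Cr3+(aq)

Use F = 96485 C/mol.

In the reaction as written Fe2+(aq) is reduced, so the Fe²⁺/Fe couple is the cathode and Cr³⁺/Cr is the anode.
E°cell = −0.44 − (−0.74) = +0.30 V; balancing electrons gives n = 6.
ΔG° = −nFE°cell = −(6)(96485)(+0.30) J/mol = −174 kJ/mol.

−174 kJ/mol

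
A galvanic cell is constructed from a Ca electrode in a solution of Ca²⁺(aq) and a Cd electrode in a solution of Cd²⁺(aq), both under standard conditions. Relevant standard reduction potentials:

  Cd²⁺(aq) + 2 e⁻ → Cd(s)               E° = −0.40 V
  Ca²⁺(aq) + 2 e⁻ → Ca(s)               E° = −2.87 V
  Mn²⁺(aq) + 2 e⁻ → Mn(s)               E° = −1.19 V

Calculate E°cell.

+2.47 V

The Cd²⁺/Cd couple has the higher E°, so Cd ion is reduced (cathode) and Ca is oxidized (anode).
E°cell = E°(cathode) − E°(anode) = −0.40 − (−2.87) = +2.47 V.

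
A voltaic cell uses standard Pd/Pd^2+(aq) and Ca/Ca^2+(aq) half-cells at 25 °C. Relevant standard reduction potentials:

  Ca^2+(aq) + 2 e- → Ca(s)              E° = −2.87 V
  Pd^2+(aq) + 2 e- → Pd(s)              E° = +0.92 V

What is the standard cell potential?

Of the two couples in this cell, the one with the more positive reduction potential is reduced at the cathode: here that is Pd²⁺/Pd (+0.92 V); Ca²⁺/Ca (−2.87 V) is the anode.
E°cell = E°(cathode) − E°(anode) = +0.92 − (−2.87) = +3.79 V.

+3.79 V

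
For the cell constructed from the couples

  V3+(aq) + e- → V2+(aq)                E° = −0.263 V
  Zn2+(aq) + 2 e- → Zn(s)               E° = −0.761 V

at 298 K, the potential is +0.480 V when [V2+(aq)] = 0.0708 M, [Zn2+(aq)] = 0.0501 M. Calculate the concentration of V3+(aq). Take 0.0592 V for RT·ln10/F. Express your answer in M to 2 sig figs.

V³⁺/V²⁺ is the cathode (higher E°); E°cell = −0.263 − (−0.761) = +0.498 V with n = 2.
Since E = E° − (0.0592/n)·log Q, log Q = n(E° − E)/0.0592 = 0.608.
Balancing electrons gives 2 V3+(aq) + Zn(s) → 2 V2+(aq) + Zn2+(aq); thus Q = ([V2+(aq)]^2·[Zn2+(aq)]) / [V3+(aq)]^2.
Solving for the unknown gives log [V3+(aq)] = −2.104, so [V3+(aq)] ≈ 0.0079 M.

0.0079 M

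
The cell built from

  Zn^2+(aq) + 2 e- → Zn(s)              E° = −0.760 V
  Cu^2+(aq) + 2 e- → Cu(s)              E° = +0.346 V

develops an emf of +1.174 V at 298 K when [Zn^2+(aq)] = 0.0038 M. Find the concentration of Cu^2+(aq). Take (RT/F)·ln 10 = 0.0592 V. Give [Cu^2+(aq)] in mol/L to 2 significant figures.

Cu²⁺/Cu is the cathode (higher E°); E°cell = +0.346 − (−0.760) = +1.106 V with n = 2.
Rearranging E = E° − (0.0592/n)·log Q gives log Q = 2(+1.106 − (+1.174))/0.0592 = −2.297.
The balanced reaction is Cu^2+(aq) + Zn(s) → Cu(s) + Zn^2+(aq), so Q = [Zn^2+(aq)] / [Cu^2+(aq)].
Substituting the known concentrations and solving, log [Cu^2+(aq)] = −0.123 and [Cu^2+(aq)] = 0.75 M.

0.75 M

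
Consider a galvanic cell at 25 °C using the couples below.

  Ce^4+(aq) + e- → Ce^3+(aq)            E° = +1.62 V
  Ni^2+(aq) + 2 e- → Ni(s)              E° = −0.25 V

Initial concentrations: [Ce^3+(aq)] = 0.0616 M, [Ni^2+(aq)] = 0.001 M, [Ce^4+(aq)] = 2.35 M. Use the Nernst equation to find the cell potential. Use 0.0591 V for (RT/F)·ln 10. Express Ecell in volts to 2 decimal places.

Ce⁴⁺/Ce³⁺ is reduced (cathode, E° = +1.62 V) and Ni²⁺/Ni is oxidized (anode).
E°cell = +1.62 − (−0.25) = +1.87 V, with n = 2 electrons transferred.
For the overall reaction 2 Ce^4+(aq) + Ni(s) → 2 Ce^3+(aq) + Ni^2+(aq), Q = ([Ce^3+(aq)]^2·[Ni^2+(aq)]) / [Ce^4+(aq)]^2 = 6.87×10^−7, giving log Q = −6.163.
By the Nernst equation, E = +1.87 − (0.0591/2)·(−6.163) = +2.05 V.

+2.05 V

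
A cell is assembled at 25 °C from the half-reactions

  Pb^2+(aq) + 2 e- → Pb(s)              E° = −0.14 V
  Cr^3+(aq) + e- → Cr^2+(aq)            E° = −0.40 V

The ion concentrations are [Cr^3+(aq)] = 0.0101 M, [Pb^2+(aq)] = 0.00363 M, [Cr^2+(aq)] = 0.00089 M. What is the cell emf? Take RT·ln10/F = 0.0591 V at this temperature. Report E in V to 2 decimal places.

+0.13 V

Since E°(Pb²⁺/Pb) > E°(Cr³⁺/Cr²⁺), Pb²⁺/Pb serves as the cathode.
The standard potential is −0.14 − (−0.40) = +0.26 V and the balanced reaction transfers n = 2 electrons.
The balanced reaction is Pb^2+(aq) + 2 Cr^2+(aq) → Pb(s) + 2 Cr^3+(aq), so Q = [Cr^3+(aq)]^2 / ([Pb^2+(aq)]·[Cr^2+(aq)]^2) = 3.55×10^4 and log Q = 4.550.
Applying E = E° − (RT ln10/nF)·log Q gives +0.26 − (0.0591/2)(4.550) = +0.13 V.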